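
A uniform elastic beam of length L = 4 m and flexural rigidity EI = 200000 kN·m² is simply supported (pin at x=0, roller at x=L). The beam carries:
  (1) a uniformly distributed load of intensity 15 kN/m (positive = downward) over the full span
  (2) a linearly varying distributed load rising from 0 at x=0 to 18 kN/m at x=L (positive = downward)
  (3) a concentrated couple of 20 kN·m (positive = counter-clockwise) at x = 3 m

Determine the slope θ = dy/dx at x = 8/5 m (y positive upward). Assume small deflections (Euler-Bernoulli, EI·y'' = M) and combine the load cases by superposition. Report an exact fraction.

Load 1 — uniform load w=15 kN/m over full span:
  θ_1 = -w(L³-6Lx²+4x³)/(24EI) = -15·(4³-6·4·(8/5)²+4·(8/5)³)/(24·200000) = -37/625000 rad
Load 2 — triangular load w₀=18 kN/m (0→w₀ over full span):
  θ_2 = -w₀(7L⁴-30L²x²+15x⁴)/(360LEI) = -18·(7·4⁴-30·4²·(8/5)²+15·(8/5)⁴)/(360·4·200000) = -323/7812500 rad
Load 3 — applied couple M₀=20 kN·m at a=3 m (b=L-a=1):
  θ_3 = (M₀x²/(2L)+C₁)/EI  [x≤a] with C₁=M₀(3b²-L²)/(6L)=-65/6 = (20·(8/5)²/(2·4)+(-65/6))/200000 = -133/6000000 rad
Superposition: θ = Σ θ_i = -92033/750000000 rad ≈ -0.000123 rad

θ(8/5) = -92033/750000000 rad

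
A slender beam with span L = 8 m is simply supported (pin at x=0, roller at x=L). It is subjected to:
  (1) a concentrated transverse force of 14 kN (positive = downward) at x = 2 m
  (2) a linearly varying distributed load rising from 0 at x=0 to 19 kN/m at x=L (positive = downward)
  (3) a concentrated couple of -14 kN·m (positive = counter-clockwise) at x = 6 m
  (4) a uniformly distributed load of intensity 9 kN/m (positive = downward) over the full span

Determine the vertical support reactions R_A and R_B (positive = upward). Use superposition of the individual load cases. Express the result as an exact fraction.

R_A = 841/12 kN, R_B = 1103/12 kN

Load 1 — point force P=14 kN at a=2 m (b=L-a=6):
  R_A = Pb/L = 14·6/8 = 21/2 kN
  R_B = Pa/L = 14·2/8 = 7/2 kN
Load 2 — triangular load w₀=19 kN/m (0→w₀ over full span):
  R_A = w₀L/6 = 19·8/6 = 76/3 kN
  R_B = w₀L/3 = 19·8/3 = 152/3 kN
Load 3 — applied couple M₀=-14 kN·m at a=6 m (b=L-a=2):
  R_A = M₀/L = (-14)/8 = -7/4 kN
  R_B = -M₀/L = -(-14)/8 = 7/4 kN
Load 4 — uniform load w=9 kN/m over full span:
  R_A = wL/2 = 9·8/2 = 36 kN
  R_B = wL/2 = 9·8/2 = 36 kN
Superposition: R_A = 841/12 kN, R_B = 1103/12 kN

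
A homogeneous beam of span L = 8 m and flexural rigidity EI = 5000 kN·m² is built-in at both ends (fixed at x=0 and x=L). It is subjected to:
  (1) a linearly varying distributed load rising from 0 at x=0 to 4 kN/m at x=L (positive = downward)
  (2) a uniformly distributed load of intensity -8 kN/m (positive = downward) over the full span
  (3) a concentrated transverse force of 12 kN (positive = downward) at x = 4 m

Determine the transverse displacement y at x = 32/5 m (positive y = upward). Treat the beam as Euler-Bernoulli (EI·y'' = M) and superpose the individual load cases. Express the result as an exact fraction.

Load 1 — triangular load w₀=4 kN/m (0→w₀ over full span):
  y_1 = -w₀x²(L-x)²(x+2L)/(120LEI) = -4·(32/5)²·(8-(32/5))²·((32/5)+2·8)/(120·8·5000) = -57344/29296875 m
Load 2 — uniform load w=-8 kN/m over full span:
  y_2 = -wx²(L-x)²/(24EI) = -(-8)·(32/5)²·(8-(32/5))²/(24·5000) = 8192/1171875 m
Load 3 — point force P=12 kN at a=4 m (b=L-a=4):
  y_3 = -Pa²(L-x)²(3bL-(3b+a)(L-x))/(6L³EI)  [x>a] = -12·4²·(8-(32/5))²·(3·4·8-(3·4+4)·(8-(32/5)))/(6·8³·5000) = -176/78125 m
Superposition: y = Σ y_i = 27152/9765625 m ≈ 0.002780 m

y(32/5) = 27152/9765625 m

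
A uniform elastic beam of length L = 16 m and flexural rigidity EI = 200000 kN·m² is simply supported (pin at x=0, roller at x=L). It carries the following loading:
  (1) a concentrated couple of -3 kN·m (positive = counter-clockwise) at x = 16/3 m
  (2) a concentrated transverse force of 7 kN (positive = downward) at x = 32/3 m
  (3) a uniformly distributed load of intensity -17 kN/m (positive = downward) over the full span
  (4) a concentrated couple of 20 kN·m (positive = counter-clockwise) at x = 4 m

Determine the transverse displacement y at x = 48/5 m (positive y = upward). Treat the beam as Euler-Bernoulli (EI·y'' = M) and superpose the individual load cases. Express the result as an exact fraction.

y(48/5) = 3561229/52734375 m

Load 1 — applied couple M₀=-3 kN·m at a=16/3 m (b=L-a=32/3):
  y_1 = (M₀x³/(6L)-M₀(x-a)²/2+C₁x)/EI  [x>a] with C₁=M₀(3b²-L²)/(6L)=-8/3 = ((-3)·(48/5)³/(6·16)-(-3)·((48/5)-(16/3))²/2+(-8/3)·(48/5))/200000 = -152/1171875 m
Load 2 — point force P=7 kN at a=32/3 m (b=L-a=16/3):
  y_2 = -Pbx(L²-b²-x²)/(6LEI)  [x≤a] = -7·(16/3)·(48/5)·(16²-(16/3)²-(48/5)²)/(6·16·200000) = -26656/10546875 m
Load 3 — uniform load w=-17 kN/m over full span:
  y_3 = -wx(L³-2Lx²+x³)/(24EI) = -(-17)·(48/5)·(16³-2·16·(48/5)²+(48/5)³)/(24·200000) = 134912/1953125 m
Load 4 — applied couple M₀=20 kN·m at a=4 m (b=L-a=12):
  y_4 = (M₀x³/(6L)-M₀(x-a)²/2+C₁x)/EI  [x>a] with C₁=M₀(3b²-L²)/(6L)=110/3 = (20·(48/5)³/(6·16)-20·((48/5)-4)²/2+(110/3)·(48/5))/200000 = 87/78125 m
Superposition: y = Σ y_i = 3561229/52734375 m ≈ 0.067531 m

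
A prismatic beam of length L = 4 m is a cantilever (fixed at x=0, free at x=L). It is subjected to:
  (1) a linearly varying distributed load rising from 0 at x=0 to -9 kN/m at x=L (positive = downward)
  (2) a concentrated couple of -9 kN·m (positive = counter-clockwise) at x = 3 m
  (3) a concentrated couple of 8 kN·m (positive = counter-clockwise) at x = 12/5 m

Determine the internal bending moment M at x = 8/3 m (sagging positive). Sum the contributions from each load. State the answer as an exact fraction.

Load 1 — triangular load w₀=-9 kN/m (0→w₀ over full span):
  M_1 = w₀Lx/2 - w₀L²/3 - w₀x³/(6L) = (-9)·4·(8/3)/2 - (-9)·4²/3 - (-9)·(8/3)³/(6·4) = 64/9 kN·m
Load 2 — applied couple M₀=-9 kN·m at a=3 m (b=L-a=1):
  M_2 = M₀  [x≤a] = (-9) = -9 kN·m
Load 3 — applied couple M₀=8 kN·m at a=12/5 m (b=L-a=8/5):
  M_3 = 0  [x>a] = 0 kN·m
Superposition: M = Σ M_i = -17/9 kN·m ≈ -1.888889 kN·m

M(8/3) = -17/9 kN·m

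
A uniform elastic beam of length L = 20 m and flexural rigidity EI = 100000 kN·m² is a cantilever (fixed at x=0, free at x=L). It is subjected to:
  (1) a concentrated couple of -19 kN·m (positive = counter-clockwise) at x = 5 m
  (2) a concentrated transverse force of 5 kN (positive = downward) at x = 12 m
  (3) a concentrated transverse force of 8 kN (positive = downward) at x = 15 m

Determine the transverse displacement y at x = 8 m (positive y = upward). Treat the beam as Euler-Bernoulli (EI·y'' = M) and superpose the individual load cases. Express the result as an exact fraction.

y(8) = -31039/600000 m

Load 1 — applied couple M₀=-19 kN·m at a=5 m (b=L-a=15):
  y_1 = M₀a(2x-a)/(2EI)  [x>a] = (-19)·5·(2·8-5)/(2·100000) = -209/40000 m
Load 2 — point force P=5 kN at a=12 m (b=L-a=8):
  y_2 = -Px²(3a-x)/(6EI)  [x≤a] = -5·8²·(3·12-8)/(6·100000) = -28/1875 m
Load 3 — point force P=8 kN at a=15 m (b=L-a=5):
  y_3 = -Px²(3a-x)/(6EI)  [x≤a] = -8·8²·(3·15-8)/(6·100000) = -296/9375 m
Superposition: y = Σ y_i = -31039/600000 m ≈ -0.051732 m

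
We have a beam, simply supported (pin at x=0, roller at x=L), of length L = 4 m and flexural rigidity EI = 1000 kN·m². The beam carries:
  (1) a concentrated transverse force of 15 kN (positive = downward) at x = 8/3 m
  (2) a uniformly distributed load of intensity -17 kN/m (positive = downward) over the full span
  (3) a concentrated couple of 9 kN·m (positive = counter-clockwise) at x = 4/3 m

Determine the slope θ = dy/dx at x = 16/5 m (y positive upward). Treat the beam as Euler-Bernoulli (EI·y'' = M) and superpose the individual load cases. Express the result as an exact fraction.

θ(16/5) = -46523/1687500 rad

Load 1 — point force P=15 kN at a=8/3 m (b=L-a=4/3):
  θ_1 = -Pa(2L²-6Lx+3x²+a²)/(6LEI)  [x>a] = -15·(8/3)·(2·4²-6·4·(16/5)+3·(16/5)²+(8/3)²)/(6·4·1000) = 196/16875 rad
Load 2 — uniform load w=-17 kN/m over full span:
  θ_2 = -w(L³-6Lx²+4x³)/(24EI) = -(-17)·(4³-6·4·(16/5)²+4·(16/5)³)/(24·1000) = -561/15625 rad
Load 3 — applied couple M₀=9 kN·m at a=4/3 m (b=L-a=8/3):
  θ_3 = (M₀x²/(2L)-M₀(x-a)+C₁)/EI  [x>a] with C₁=M₀(3b²-L²)/(6L)=2 = (9·(16/5)²/(2·4)-9·((16/5)-(4/3))+2)/1000 = -41/12500 rad
Superposition: θ = Σ θ_i = -46523/1687500 rad ≈ -0.027569 rad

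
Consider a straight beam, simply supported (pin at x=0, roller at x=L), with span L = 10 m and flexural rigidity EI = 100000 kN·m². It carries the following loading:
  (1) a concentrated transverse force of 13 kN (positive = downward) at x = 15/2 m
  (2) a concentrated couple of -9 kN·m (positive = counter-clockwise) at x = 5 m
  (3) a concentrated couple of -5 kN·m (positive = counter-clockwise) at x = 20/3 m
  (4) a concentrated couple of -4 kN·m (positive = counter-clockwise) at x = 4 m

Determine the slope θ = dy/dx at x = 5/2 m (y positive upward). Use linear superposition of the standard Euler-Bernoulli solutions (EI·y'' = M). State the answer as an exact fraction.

Load 1 — point force P=13 kN at a=15/2 m (b=L-a=5/2):
  θ_1 = -Pb(L²-b²-3x²)/(6LEI)  [x≤a] = -13·(5/2)·(10²-(5/2)²-3·(5/2)²)/(6·10·100000) = -13/32000 rad
Load 2 — applied couple M₀=-9 kN·m at a=5 m (b=L-a=5):
  θ_2 = (M₀x²/(2L)+C₁)/EI  [x≤a] with C₁=M₀(3b²-L²)/(6L)=15/4 = ((-9)·(5/2)²/(2·10)+(15/4))/100000 = 3/320000 rad
Load 3 — applied couple M₀=-5 kN·m at a=20/3 m (b=L-a=10/3):
  θ_3 = (M₀x²/(2L)+C₁)/EI  [x≤a] with C₁=M₀(3b²-L²)/(6L)=50/9 = ((-5)·(5/2)²/(2·10)+(50/9))/100000 = 23/576000 rad
Load 4 — applied couple M₀=-4 kN·m at a=4 m (b=L-a=6):
  θ_4 = (M₀x²/(2L)+C₁)/EI  [x≤a] with C₁=M₀(3b²-L²)/(6L)=-8/15 = ((-4)·(5/2)²/(2·10)+(-8/15))/100000 = -107/6000000 rad
Superposition: θ = Σ θ_i = -3373/9000000 rad ≈ -0.000375 rad

θ(5/2) = -3373/9000000 rad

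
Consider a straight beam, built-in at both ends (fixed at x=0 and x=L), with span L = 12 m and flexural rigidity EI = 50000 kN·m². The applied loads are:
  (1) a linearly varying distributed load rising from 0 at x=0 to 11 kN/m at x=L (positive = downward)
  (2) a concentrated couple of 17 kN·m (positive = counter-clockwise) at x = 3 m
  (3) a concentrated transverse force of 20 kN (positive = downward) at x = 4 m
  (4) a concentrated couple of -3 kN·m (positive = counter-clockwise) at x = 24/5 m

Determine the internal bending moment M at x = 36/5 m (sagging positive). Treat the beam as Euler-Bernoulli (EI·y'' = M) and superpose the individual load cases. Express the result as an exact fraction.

Load 1 — triangular load w₀=11 kN/m (0→w₀ over full span):
  M_1 = 3w₀Lx/20 - w₀L²/30 - w₀x³/(6L) = 3·11·12·(36/5)/20 - 11·12²/30 - 11·(36/5)³/(6·12) = 4092/125 kN·m
Load 2 — applied couple M₀=17 kN·m at a=3 m (b=L-a=9):
  M_2 = R_Ax - M_A - M₀  [x>a] with R_A=51/32, M_A=-51/16 = (51/32)·(36/5) - (-51/16) - 17 = -187/80 kN·m
Load 3 — point force P=20 kN at a=4 m (b=L-a=8):
  M_3 = Pa²(a+3b)(L-x)/L³ - Pa²b/L²  [x>a] = 20·4²·(4+3·8)·(12-(36/5))/12³ - 20·4²·8/12² = 64/9 kN·m
Load 4 — applied couple M₀=-3 kN·m at a=24/5 m (b=L-a=36/5):
  M_4 = R_Ax - M_A - M₀  [x>a] with R_A=-9/25, M_A=-9/25 = (-9/25)·(36/5) - (-9/25) - (-3) = 96/125 kN·m
Superposition: M = Σ M_i = 688997/18000 kN·m ≈ 38.277611 kN·m

M(36/5) = 688997/18000 kN·m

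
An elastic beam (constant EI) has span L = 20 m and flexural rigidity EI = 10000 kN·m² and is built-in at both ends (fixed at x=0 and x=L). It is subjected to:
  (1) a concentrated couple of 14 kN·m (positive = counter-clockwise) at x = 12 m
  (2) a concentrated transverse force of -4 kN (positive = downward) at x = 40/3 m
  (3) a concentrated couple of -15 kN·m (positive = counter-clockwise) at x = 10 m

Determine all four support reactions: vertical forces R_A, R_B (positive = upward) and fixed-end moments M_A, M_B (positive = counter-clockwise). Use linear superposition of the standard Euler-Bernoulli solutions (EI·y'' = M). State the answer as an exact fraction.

Load 1 — applied couple M₀=14 kN·m at a=12 m (b=L-a=8):
  R_A = 6M₀ab/L³ = 6·14·12·8/20³ = 126/125 kN
  M_A = M₀b(2a-b)/L² = 14·8·(2·12-8)/20² = 112/25 kN·m
  R_B = -6M₀ab/L³ = -6·14·12·8/20³ = -126/125 kN
  M_B = M₀a(2b-a)/L² = 14·12·(2·8-12)/20² = 42/25 kN·m
Load 2 — point force P=-4 kN at a=40/3 m (b=L-a=20/3):
  R_A = Pb²(3a+b)/L³ = (-4)·(20/3)²·(3·(40/3)+(20/3))/20³ = -28/27 kN
  M_A = Pab²/L² = (-4)·(40/3)·(20/3)²/20² = -160/27 kN·m
  R_B = Pa²(a+3b)/L³ = (-4)·(40/3)²·((40/3)+3·(20/3))/20³ = -80/27 kN
  M_B = -Pa²b/L² = -(-4)·(40/3)²·(20/3)/20² = 320/27 kN·m
Load 3 — applied couple M₀=-15 kN·m at a=10 m (b=L-a=10):
  R_A = 6M₀ab/L³ = 6·(-15)·10·10/20³ = -9/8 kN
  M_A = M₀b(2a-b)/L² = (-15)·10·(2·10-10)/20² = -15/4 kN·m
  R_B = -6M₀ab/L³ = -6·(-15)·10·10/20³ = 9/8 kN
  M_B = M₀a(2b-a)/L² = (-15)·10·(2·10-10)/20² = -15/4 kN·m
Superposition: R_A = -31159/27000 kN, M_A = -14029/2700 kN·m, R_B = -76841/27000 kN, M_B = 26411/2700 kN·m

R_A = -31159/27000 kN, M_A = -14029/2700 kN·m, R_B = -76841/27000 kN, M_B = 26411/2700 kN·m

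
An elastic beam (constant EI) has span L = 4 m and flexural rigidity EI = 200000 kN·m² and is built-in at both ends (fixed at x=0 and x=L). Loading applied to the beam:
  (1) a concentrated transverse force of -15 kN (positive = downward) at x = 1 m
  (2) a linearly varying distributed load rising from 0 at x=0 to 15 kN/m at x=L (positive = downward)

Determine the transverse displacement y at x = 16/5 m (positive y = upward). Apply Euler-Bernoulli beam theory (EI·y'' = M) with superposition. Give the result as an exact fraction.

Load 1 — point force P=-15 kN at a=1 m (b=L-a=3):
  y_1 = -Pa²(L-x)²(3bL-(3b+a)(L-x))/(6L³EI)  [x>a] = -(-15)·1²·(4-(16/5))²·(3·3·4-(3·3+1)·(4-(16/5)))/(6·4³·200000) = 7/2000000 m
Load 2 — triangular load w₀=15 kN/m (0→w₀ over full span):
  y_2 = -w₀x²(L-x)²(x+2L)/(120LEI) = -15·(16/5)²·(4-(16/5))²·((16/5)+2·4)/(120·4·200000) = -112/9765625 m
Superposition: y = Σ y_i = -9961/1250000000 m ≈ -0.000008 m

y(16/5) = -9961/1250000000 m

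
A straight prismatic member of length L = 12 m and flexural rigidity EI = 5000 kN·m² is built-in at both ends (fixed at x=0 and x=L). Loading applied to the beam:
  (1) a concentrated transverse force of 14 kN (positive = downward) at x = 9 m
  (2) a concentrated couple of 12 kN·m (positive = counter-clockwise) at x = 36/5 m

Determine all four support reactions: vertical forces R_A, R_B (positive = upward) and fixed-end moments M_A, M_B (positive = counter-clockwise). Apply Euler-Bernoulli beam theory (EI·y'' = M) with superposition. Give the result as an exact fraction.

R_A = 1451/400 kN, M_A = 2343/200 kN·m, R_B = 4149/400 kN, M_B = -4437/200 kN·m

Load 1 — point force P=14 kN at a=9 m (b=L-a=3):
  R_A = Pb²(3a+b)/L³ = 14·3²·(3·9+3)/12³ = 35/16 kN
  M_A = Pab²/L² = 14·9·3²/12² = 63/8 kN·m
  R_B = Pa²(a+3b)/L³ = 14·9²·(9+3·3)/12³ = 189/16 kN
  M_B = -Pa²b/L² = -14·9²·3/12² = -189/8 kN·m
Load 2 — applied couple M₀=12 kN·m at a=36/5 m (b=L-a=24/5):
  R_A = 6M₀ab/L³ = 6·12·(36/5)·(24/5)/12³ = 36/25 kN
  M_A = M₀b(2a-b)/L² = 12·(24/5)·(2·(36/5)-(24/5))/12² = 96/25 kN·m
  R_B = -6M₀ab/L³ = -6·12·(36/5)·(24/5)/12³ = -36/25 kN
  M_B = M₀a(2b-a)/L² = 12·(36/5)·(2·(24/5)-(36/5))/12² = 36/25 kN·m
Superposition: R_A = 1451/400 kN, M_A = 2343/200 kN·m, R_B = 4149/400 kN, M_B = -4437/200 kN·m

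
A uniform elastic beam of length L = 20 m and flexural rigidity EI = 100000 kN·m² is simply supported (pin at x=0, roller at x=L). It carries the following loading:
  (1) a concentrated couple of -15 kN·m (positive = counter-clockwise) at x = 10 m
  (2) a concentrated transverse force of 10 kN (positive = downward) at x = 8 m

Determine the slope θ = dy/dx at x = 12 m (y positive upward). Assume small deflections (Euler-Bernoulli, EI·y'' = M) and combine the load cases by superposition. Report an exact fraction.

θ(12) = 169/200000 rad

Load 1 — applied couple M₀=-15 kN·m at a=10 m (b=L-a=10):
  θ_1 = (M₀x²/(2L)-M₀(x-a)+C₁)/EI  [x>a] with C₁=M₀(3b²-L²)/(6L)=25/2 = ((-15)·12²/(2·20)-(-15)·(12-10)+(25/2))/100000 = -23/200000 rad
Load 2 — point force P=10 kN at a=8 m (b=L-a=12):
  θ_2 = -Pa(2L²-6Lx+3x²+a²)/(6LEI)  [x>a] = -10·8·(2·20²-6·20·12+3·12²+8²)/(6·20·100000) = 3/3125 rad
Superposition: θ = Σ θ_i = 169/200000 rad ≈ 0.000845 rad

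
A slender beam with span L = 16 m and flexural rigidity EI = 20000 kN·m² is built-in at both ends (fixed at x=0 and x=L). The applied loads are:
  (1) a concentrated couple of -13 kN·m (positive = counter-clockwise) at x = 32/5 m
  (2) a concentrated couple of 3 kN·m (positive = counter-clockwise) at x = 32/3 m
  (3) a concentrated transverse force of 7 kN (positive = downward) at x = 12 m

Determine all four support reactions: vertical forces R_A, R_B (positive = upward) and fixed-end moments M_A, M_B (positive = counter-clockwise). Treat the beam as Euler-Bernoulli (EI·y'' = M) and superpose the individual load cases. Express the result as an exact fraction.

R_A = 139/800 kN, M_A = 469/100 kN·m, R_B = 5461/800 kN, M_B = -1991/100 kN·m

Load 1 — applied couple M₀=-13 kN·m at a=32/5 m (b=L-a=48/5):
  R_A = 6M₀ab/L³ = 6·(-13)·(32/5)·(48/5)/16³ = -117/100 kN
  M_A = M₀b(2a-b)/L² = (-13)·(48/5)·(2·(32/5)-(48/5))/16² = -39/25 kN·m
  R_B = -6M₀ab/L³ = -6·(-13)·(32/5)·(48/5)/16³ = 117/100 kN
  M_B = M₀a(2b-a)/L² = (-13)·(32/5)·(2·(48/5)-(32/5))/16² = -104/25 kN·m
Load 2 — applied couple M₀=3 kN·m at a=32/3 m (b=L-a=16/3):
  R_A = 6M₀ab/L³ = 6·3·(32/3)·(16/3)/16³ = 1/4 kN
  M_A = M₀b(2a-b)/L² = 3·(16/3)·(2·(32/3)-(16/3))/16² = 1 kN·m
  R_B = -6M₀ab/L³ = -6·3·(32/3)·(16/3)/16³ = -1/4 kN
  M_B = M₀a(2b-a)/L² = 3·(32/3)·(2·(16/3)-(32/3))/16² = 0 kN·m
Load 3 — point force P=7 kN at a=12 m (b=L-a=4):
  R_A = Pb²(3a+b)/L³ = 7·4²·(3·12+4)/16³ = 35/32 kN
  M_A = Pab²/L² = 7·12·4²/16² = 21/4 kN·m
  R_B = Pa²(a+3b)/L³ = 7·12²·(12+3·4)/16³ = 189/32 kN
  M_B = -Pa²b/L² = -7·12²·4/16² = -63/4 kN·m
Superposition: R_A = 139/800 kN, M_A = 469/100 kN·m, R_B = 5461/800 kN, M_B = -1991/100 kN·m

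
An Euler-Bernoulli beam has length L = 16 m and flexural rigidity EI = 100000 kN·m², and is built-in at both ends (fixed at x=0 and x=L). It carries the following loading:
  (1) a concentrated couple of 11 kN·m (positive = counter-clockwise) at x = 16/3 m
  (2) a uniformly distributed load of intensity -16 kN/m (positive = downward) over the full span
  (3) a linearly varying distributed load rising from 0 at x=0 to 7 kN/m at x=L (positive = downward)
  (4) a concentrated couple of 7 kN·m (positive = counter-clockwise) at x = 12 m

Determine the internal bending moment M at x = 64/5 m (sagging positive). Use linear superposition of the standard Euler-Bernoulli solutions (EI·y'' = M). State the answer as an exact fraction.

Load 1 — applied couple M₀=11 kN·m at a=16/3 m (b=L-a=32/3):
  M_1 = R_Ax - M_A - M₀  [x>a] with R_A=11/12, M_A=0 = (11/12)·(64/5) - 0 - 11 = 11/15 kN·m
Load 2 — uniform load w=-16 kN/m over full span:
  M_2 = wLx/2 - wL²/12 - wx²/2 = (-16)·16·(64/5)/2 - (-16)·16²/12 - (-16)·(64/5)²/2 = 1024/75 kN·m
Load 3 — triangular load w₀=7 kN/m (0→w₀ over full span):
  M_3 = 3w₀Lx/20 - w₀L²/30 - w₀x³/(6L) = 3·7·16·(64/5)/20 - 7·16²/30 - 7·(64/5)³/(6·16) = 896/375 kN·m
Load 4 — applied couple M₀=7 kN·m at a=12 m (b=L-a=4):
  M_4 = R_Ax - M_A - M₀  [x>a] with R_A=63/128, M_A=35/16 = (63/128)·(64/5) - (35/16) - 7 = -231/80 kN·m
Superposition: M = Σ M_i = 27777/2000 kN·m ≈ 13.888500 kN·m

M(64/5) = 27777/2000 kN·m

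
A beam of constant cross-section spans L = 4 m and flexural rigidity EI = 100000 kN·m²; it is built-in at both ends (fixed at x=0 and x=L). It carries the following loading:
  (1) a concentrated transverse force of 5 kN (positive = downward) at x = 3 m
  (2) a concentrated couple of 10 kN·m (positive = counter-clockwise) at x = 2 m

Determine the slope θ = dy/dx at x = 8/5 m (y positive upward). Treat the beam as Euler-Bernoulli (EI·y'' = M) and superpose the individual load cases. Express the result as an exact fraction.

θ(8/5) = 3/1000000 rad

Load 1 — point force P=5 kN at a=3 m (b=L-a=1):
  θ_1 = -Pb²x(2aL-(3a+b)x)/(2L³EI)  [x≤a] = -5·1²·(8/5)·(2·3·4-(3·3+1)·(8/5))/(2·4³·100000) = -1/200000 rad
Load 2 — applied couple M₀=10 kN·m at a=2 m (b=L-a=2):
  θ_2 = (R_Ax²/2 - M_Ax)/EI  [x≤a] with R_A=15/4, M_A=5/2 = ((15/4)·(8/5)²/2 - (5/2)·(8/5))/100000 = 1/125000 rad
Superposition: θ = Σ θ_i = 3/1000000 rad ≈ 0.000003 rad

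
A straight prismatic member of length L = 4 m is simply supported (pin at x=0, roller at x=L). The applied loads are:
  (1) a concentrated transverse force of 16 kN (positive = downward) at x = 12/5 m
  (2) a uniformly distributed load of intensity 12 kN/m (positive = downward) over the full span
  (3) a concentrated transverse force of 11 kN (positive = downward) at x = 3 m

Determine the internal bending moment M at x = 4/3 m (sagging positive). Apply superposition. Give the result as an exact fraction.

Load 1 — point force P=16 kN at a=12/5 m (b=L-a=8/5):
  M_1 = Pbx/L  [x≤a] = 16·(8/5)·(4/3)/4 = 128/15 kN·m
Load 2 — uniform load w=12 kN/m over full span:
  M_2 = wx(L-x)/2 = 12·(4/3)·(4-(4/3))/2 = 64/3 kN·m
Load 3 — point force P=11 kN at a=3 m (b=L-a=1):
  M_3 = Pbx/L  [x≤a] = 11·1·(4/3)/4 = 11/3 kN·m
Superposition: M = Σ M_i = 503/15 kN·m ≈ 33.533333 kN·m

M(4/3) = 503/15 kN·m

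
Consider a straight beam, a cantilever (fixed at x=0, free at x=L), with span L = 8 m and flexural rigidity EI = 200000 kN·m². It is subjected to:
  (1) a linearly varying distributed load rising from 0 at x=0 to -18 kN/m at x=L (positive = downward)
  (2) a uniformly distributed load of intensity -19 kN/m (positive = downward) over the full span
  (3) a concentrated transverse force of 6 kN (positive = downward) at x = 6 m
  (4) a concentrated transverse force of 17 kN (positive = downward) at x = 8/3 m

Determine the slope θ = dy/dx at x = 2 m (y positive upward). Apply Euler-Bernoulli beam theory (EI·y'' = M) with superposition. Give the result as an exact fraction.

θ(2) = 8677/1200000 rad

Load 1 — triangular load w₀=-18 kN/m (0→w₀ over full span):
  θ_1 = (w₀Lx²/4-w₀L²x/3-w₀x⁴/(24L))/EI = ((-18)·8·2²/4-(-18)·8²·2/3-(-18)·2⁴/(24·8))/200000 = 1251/400000 rad
Load 2 — uniform load w=-19 kN/m over full span:
  θ_2 = -wx(x²-3Lx+3L²)/(6EI) = -(-19)·2·(2²-3·8·2+3·8²)/(6·200000) = 703/150000 rad
Load 3 — point force P=6 kN at a=6 m (b=L-a=2):
  θ_3 = -Px(2a-x)/(2EI)  [x≤a] = -6·2·(2·6-2)/(2·200000) = -3/10000 rad
Load 4 — point force P=17 kN at a=8/3 m (b=L-a=16/3):
  θ_4 = -Px(2a-x)/(2EI)  [x≤a] = -17·2·(2·(8/3)-2)/(2·200000) = -17/60000 rad
Superposition: θ = Σ θ_i = 8677/1200000 rad ≈ 0.007231 rad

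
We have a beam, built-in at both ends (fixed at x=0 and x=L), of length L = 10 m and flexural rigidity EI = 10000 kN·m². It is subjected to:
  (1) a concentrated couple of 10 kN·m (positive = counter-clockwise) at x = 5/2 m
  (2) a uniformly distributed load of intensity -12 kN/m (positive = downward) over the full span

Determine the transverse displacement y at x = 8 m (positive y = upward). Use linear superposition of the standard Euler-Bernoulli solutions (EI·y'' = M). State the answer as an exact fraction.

Load 1 — applied couple M₀=10 kN·m at a=5/2 m (b=L-a=15/2):
  y_1 = (R_Ax³/6 - M_Ax²/2 - M₀(x-a)²/2)/EI  [x>a] with R_A=9/8, M_A=-15/8 = ((9/8)·8³/6 - (-15/8)·8²/2 - 10·(8-(5/2))²/2)/10000 = 19/40000 m
Load 2 — uniform load w=-12 kN/m over full span:
  y_2 = -wx²(L-x)²/(24EI) = -(-12)·8²·(10-8)²/(24·10000) = 8/625 m
Superposition: y = Σ y_i = 531/40000 m ≈ 0.013275 m

y(8) = 531/40000 m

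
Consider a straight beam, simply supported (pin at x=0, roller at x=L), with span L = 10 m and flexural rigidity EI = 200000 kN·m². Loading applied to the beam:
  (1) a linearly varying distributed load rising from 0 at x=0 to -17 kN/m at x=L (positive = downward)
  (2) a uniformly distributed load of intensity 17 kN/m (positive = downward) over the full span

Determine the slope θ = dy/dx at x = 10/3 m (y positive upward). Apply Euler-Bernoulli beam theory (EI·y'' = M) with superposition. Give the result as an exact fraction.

Load 1 — triangular load w₀=-17 kN/m (0→w₀ over full span):
  θ_1 = -w₀(7L⁴-30L²x²+15x⁴)/(360LEI) = -(-17)·(7·10⁴-30·10²·(10/3)²+15·(10/3)⁴)/(360·10·200000) = 221/243000 rad
Load 2 — uniform load w=17 kN/m over full span:
  θ_2 = -w(L³-6Lx²+4x³)/(24EI) = -17·(10³-6·10·(10/3)²+4·(10/3)³)/(24·200000) = -221/129600 rad
Superposition: θ = Σ θ_i = -1547/1944000 rad ≈ -0.000796 rad

θ(10/3) = -1547/1944000 rad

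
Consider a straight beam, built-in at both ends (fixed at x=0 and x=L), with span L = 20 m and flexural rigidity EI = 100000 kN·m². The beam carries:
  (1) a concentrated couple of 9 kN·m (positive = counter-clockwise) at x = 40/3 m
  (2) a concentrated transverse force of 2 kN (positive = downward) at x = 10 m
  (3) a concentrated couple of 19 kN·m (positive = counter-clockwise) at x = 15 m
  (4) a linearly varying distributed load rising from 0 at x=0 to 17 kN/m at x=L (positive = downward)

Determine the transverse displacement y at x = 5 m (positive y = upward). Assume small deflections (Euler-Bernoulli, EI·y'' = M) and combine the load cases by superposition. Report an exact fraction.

y(5) = -14681/768000 m

Load 1 — applied couple M₀=9 kN·m at a=40/3 m (b=L-a=20/3):
  y_1 = (R_Ax³/6 - M_Ax²/2)/EI  [x≤a] with R_A=3/5, M_A=3 = ((3/5)·5³/6 - 3·5²/2)/100000 = -1/4000 m
Load 2 — point force P=2 kN at a=10 m (b=L-a=10):
  y_2 = -Pb²x²(3aL-(3a+b)x)/(6L³EI)  [x≤a] = -2·10²·5²·(3·10·20-(3·10+10)·5)/(6·20³·100000) = -1/2400 m
Load 3 — applied couple M₀=19 kN·m at a=15 m (b=L-a=5):
  y_3 = (R_Ax³/6 - M_Ax²/2)/EI  [x≤a] with R_A=171/160, M_A=95/16 = ((171/160)·5³/6 - (95/16)·5²/2)/100000 = -133/256000 m
Load 4 — triangular load w₀=17 kN/m (0→w₀ over full span):
  y_4 = -w₀x²(L-x)²(x+2L)/(120LEI) = -17·5²·(20-5)²·(5+2·20)/(120·20·100000) = -459/25600 m
Superposition: y = Σ y_i = -14681/768000 m ≈ -0.019116 m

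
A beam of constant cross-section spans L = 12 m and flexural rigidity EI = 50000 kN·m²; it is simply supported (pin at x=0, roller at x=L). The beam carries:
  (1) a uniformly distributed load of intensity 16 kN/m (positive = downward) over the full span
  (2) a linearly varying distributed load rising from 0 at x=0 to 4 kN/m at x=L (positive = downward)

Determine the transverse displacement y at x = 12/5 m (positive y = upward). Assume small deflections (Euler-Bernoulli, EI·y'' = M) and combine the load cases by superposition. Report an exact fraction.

y(12/5) = -2802816/48828125 m

Load 1 — uniform load w=16 kN/m over full span:
  y_1 = -wx(L³-2Lx²+x³)/(24EI) = -16·(12/5)·(12³-2·12·(12/5)²+(12/5)³)/(24·50000) = -100224/1953125 m
Load 2 — triangular load w₀=4 kN/m (0→w₀ over full span):
  y_2 = -w₀x(7L⁴-10L²x²+3x⁴)/(360LEI) = -4·(12/5)·(7·12⁴-10·12²·(12/5)²+3·(12/5)⁴)/(360·12·50000) = -297216/48828125 m
Superposition: y = Σ y_i = -2802816/48828125 m ≈ -0.057402 m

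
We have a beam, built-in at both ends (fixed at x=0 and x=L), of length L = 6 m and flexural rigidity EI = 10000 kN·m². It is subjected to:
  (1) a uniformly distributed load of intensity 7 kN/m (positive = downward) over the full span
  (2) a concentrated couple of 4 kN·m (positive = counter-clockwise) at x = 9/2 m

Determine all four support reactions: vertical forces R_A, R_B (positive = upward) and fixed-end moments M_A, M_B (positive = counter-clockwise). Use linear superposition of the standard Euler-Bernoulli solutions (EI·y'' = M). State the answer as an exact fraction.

R_A = 87/4 kN, M_A = 89/4 kN·m, R_B = 81/4 kN, M_B = -87/4 kN·m

Load 1 — uniform load w=7 kN/m over full span:
  R_A = wL/2 = 7·6/2 = 21 kN
  M_A = wL²/12 = 7·6²/12 = 21 kN·m
  R_B = wL/2 = 7·6/2 = 21 kN
  M_B = -wL²/12 = -7·6²/12 = -21 kN·m
Load 2 — applied couple M₀=4 kN·m at a=9/2 m (b=L-a=3/2):
  R_A = 6M₀ab/L³ = 6·4·(9/2)·(3/2)/6³ = 3/4 kN
  M_A = M₀b(2a-b)/L² = 4·(3/2)·(2·(9/2)-(3/2))/6² = 5/4 kN·m
  R_B = -6M₀ab/L³ = -6·4·(9/2)·(3/2)/6³ = -3/4 kN
  M_B = M₀a(2b-a)/L² = 4·(9/2)·(2·(3/2)-(9/2))/6² = -3/4 kN·m
Superposition: R_A = 87/4 kN, M_A = 89/4 kN·m, R_B = 81/4 kN, M_B = -87/4 kN·m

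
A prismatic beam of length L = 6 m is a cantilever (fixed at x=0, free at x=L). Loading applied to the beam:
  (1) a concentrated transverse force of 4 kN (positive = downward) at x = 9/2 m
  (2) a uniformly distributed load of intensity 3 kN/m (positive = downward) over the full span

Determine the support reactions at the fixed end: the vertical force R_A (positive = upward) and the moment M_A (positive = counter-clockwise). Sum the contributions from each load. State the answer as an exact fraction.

Load 1 — point force P=4 kN at a=9/2 m (b=L-a=3/2):
  R_A = P = 4 kN
  M_A = Pa = 4·(9/2) = 18 kN·m
Load 2 — uniform load w=3 kN/m over full span:
  R_A = wL = 3·6 = 18 kN
  M_A = wL²/2 = 3·6²/2 = 54 kN·m
Superposition: R_A = 22 kN, M_A = 72 kN·m

R_A = 22 kN, M_A = 72 kN·m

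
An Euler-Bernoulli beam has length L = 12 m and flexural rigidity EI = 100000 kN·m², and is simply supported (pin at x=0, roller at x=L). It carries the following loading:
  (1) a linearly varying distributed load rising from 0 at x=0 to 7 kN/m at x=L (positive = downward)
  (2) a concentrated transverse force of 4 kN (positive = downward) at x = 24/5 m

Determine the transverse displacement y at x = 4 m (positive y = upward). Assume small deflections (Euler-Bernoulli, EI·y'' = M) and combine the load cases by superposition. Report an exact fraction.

y(4) = -32284/3515625 m

Load 1 — triangular load w₀=7 kN/m (0→w₀ over full span):
  y_1 = -w₀x(7L⁴-10L²x²+3x⁴)/(360LEI) = -7·4·(7·12⁴-10·12²·4²+3·4⁴)/(360·12·100000) = -224/28125 m
Load 2 — point force P=4 kN at a=24/5 m (b=L-a=36/5):
  y_2 = -Pbx(L²-b²-x²)/(6LEI)  [x≤a] = -4·(36/5)·4·(12²-(36/5)²-4²)/(6·12·100000) = -476/390625 m
Superposition: y = Σ y_i = -32284/3515625 m ≈ -0.009183 m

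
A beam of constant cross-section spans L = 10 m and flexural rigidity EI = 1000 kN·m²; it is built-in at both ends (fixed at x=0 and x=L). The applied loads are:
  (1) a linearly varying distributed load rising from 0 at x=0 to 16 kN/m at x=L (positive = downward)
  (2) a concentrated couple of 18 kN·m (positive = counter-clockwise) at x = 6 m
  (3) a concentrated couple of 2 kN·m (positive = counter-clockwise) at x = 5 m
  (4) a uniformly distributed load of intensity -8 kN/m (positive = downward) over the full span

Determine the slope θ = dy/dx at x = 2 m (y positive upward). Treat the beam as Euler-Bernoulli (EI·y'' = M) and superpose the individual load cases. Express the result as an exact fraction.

Load 1 — triangular load w₀=16 kN/m (0→w₀ over full span):
  θ_1 = -w₀(2x(L-x)(L-2x)(x+2L)+x²(L-x)²)/(120LEI) = -16·(2·2·(10-2)·(10-2·2)·(2+2·10)+2²·(10-2)²)/(120·10·1000) = -112/1875 rad
Load 2 — applied couple M₀=18 kN·m at a=6 m (b=L-a=4):
  θ_2 = (R_Ax²/2 - M_Ax)/EI  [x≤a] with R_A=324/125, M_A=144/25 = ((324/125)·2²/2 - (144/25)·2)/1000 = -99/15625 rad
Load 3 — applied couple M₀=2 kN·m at a=5 m (b=L-a=5):
  θ_3 = (R_Ax²/2 - M_Ax)/EI  [x≤a] with R_A=3/10, M_A=1/2 = ((3/10)·2²/2 - (1/2)·2)/1000 = -1/2500 rad
Load 4 — uniform load w=-8 kN/m over full span:
  θ_4 = -wx(L-x)(L-2x)/(12EI) = -(-8)·2·(10-2)·(10-2·2)/(12·1000) = 8/125 rad
Superposition: θ = Σ θ_i = -463/187500 rad ≈ -0.002469 rad

θ(2) = -463/187500 rad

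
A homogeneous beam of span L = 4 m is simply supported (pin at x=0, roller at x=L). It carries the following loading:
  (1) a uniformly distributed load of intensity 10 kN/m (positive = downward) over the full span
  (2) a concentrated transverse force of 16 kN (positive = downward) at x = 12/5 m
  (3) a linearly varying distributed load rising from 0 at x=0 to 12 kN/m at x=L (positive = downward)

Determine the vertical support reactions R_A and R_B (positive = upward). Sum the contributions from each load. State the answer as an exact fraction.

Load 1 — uniform load w=10 kN/m over full span:
  R_A = wL/2 = 10·4/2 = 20 kN
  R_B = wL/2 = 10·4/2 = 20 kN
Load 2 — point force P=16 kN at a=12/5 m (b=L-a=8/5):
  R_A = Pb/L = 16·(8/5)/4 = 32/5 kN
  R_B = Pa/L = 16·(12/5)/4 = 48/5 kN
Load 3 — triangular load w₀=12 kN/m (0→w₀ over full span):
  R_A = w₀L/6 = 12·4/6 = 8 kN
  R_B = w₀L/3 = 12·4/3 = 16 kN
Superposition: R_A = 172/5 kN, R_B = 228/5 kN

R_A = 172/5 kN, R_B = 228/5 kN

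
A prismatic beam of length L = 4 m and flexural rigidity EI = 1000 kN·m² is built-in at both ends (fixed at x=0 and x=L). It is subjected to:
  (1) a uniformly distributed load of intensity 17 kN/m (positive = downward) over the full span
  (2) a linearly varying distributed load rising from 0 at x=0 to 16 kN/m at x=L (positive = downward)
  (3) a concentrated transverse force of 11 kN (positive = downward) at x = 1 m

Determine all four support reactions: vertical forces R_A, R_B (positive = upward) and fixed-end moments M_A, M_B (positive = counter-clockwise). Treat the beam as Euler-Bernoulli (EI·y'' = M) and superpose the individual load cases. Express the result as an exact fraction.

Load 1 — uniform load w=17 kN/m over full span:
  R_A = wL/2 = 17·4/2 = 34 kN
  M_A = wL²/12 = 17·4²/12 = 68/3 kN·m
  R_B = wL/2 = 17·4/2 = 34 kN
  M_B = -wL²/12 = -17·4²/12 = -68/3 kN·m
Load 2 — triangular load w₀=16 kN/m (0→w₀ over full span):
  R_A = 3w₀L/20 = 3·16·4/20 = 48/5 kN
  M_A = w₀L²/30 = 16·4²/30 = 128/15 kN·m
  R_B = 7w₀L/20 = 7·16·4/20 = 112/5 kN
  M_B = -w₀L²/20 = -16·4²/20 = -64/5 kN·m
Load 3 — point force P=11 kN at a=1 m (b=L-a=3):
  R_A = Pb²(3a+b)/L³ = 11·3²·(3·1+3)/4³ = 297/32 kN
  M_A = Pab²/L² = 11·1·3²/4² = 99/16 kN·m
  R_B = Pa²(a+3b)/L³ = 11·1²·(1+3·3)/4³ = 55/32 kN
  M_B = -Pa²b/L² = -11·1²·3/4² = -33/16 kN·m
Superposition: R_A = 8461/160 kN, M_A = 2991/80 kN·m, R_B = 9299/160 kN, M_B = -9007/240 kN·m

R_A = 8461/160 kN, M_A = 2991/80 kN·m, R_B = 9299/160 kN, M_B = -9007/240 kN·m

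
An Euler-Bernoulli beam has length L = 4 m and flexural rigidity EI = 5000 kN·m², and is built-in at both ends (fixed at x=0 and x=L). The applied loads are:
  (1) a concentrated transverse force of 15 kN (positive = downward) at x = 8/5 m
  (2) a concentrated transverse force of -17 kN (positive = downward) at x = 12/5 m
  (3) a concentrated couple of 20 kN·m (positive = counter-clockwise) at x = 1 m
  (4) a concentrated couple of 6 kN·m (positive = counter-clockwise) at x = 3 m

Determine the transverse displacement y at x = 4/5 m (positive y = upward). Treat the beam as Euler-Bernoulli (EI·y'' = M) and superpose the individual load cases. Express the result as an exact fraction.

Load 1 — point force P=15 kN at a=8/5 m (b=L-a=12/5):
  y_1 = -Pb²x²(3aL-(3a+b)x)/(6L³EI)  [x≤a] = -15·(12/5)²·(4/5)²·(3·(8/5)·4-(3·(8/5)+(12/5))·(4/5))/(6·4³·5000) = -756/1953125 m
Load 2 — point force P=-17 kN at a=12/5 m (b=L-a=8/5):
  y_2 = -Pb²x²(3aL-(3a+b)x)/(6L³EI)  [x≤a] = -(-17)·(8/5)²·(4/5)²·(3·(12/5)·4-(3·(12/5)+(8/5))·(4/5))/(6·4³·5000) = 9248/29296875 m
Load 3 — applied couple M₀=20 kN·m at a=1 m (b=L-a=3):
  y_3 = (R_Ax³/6 - M_Ax²/2)/EI  [x≤a] with R_A=45/8, M_A=-15/4 = ((45/8)·(4/5)³/6 - (-15/4)·(4/5)²/2)/5000 = 21/62500 m
Load 4 — applied couple M₀=6 kN·m at a=3 m (b=L-a=1):
  y_4 = (R_Ax³/6 - M_Ax²/2)/EI  [x≤a] with R_A=27/16, M_A=15/8 = ((27/16)·(4/5)³/6 - (15/8)·(4/5)²/2)/5000 = -57/625000 m
Superposition: y = Σ y_i = 40639/234375000 m ≈ 0.000173 m

y(4/5) = 40639/234375000 m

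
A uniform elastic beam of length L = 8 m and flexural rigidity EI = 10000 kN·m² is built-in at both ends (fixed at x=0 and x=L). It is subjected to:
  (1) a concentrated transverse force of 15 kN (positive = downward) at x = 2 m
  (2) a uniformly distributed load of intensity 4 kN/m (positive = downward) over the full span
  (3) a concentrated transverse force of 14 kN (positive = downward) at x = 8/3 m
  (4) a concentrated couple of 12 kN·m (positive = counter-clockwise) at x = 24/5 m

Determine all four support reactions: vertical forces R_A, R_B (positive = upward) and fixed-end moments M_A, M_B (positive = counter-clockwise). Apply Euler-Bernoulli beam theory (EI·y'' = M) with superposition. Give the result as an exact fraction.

R_A = 889631/21600 kN, M_A = 316661/5400 kN·m, R_B = 427969/21600 kN, M_B = -182599/5400 kN·m

Load 1 — point force P=15 kN at a=2 m (b=L-a=6):
  R_A = Pb²(3a+b)/L³ = 15·6²·(3·2+6)/8³ = 405/32 kN
  M_A = Pab²/L² = 15·2·6²/8² = 135/8 kN·m
  R_B = Pa²(a+3b)/L³ = 15·2²·(2+3·6)/8³ = 75/32 kN
  M_B = -Pa²b/L² = -15·2²·6/8² = -45/8 kN·m
Load 2 — uniform load w=4 kN/m over full span:
  R_A = wL/2 = 4·8/2 = 16 kN
  M_A = wL²/12 = 4·8²/12 = 64/3 kN·m
  R_B = wL/2 = 4·8/2 = 16 kN
  M_B = -wL²/12 = -4·8²/12 = -64/3 kN·m
Load 3 — point force P=14 kN at a=8/3 m (b=L-a=16/3):
  R_A = Pb²(3a+b)/L³ = 14·(16/3)²·(3·(8/3)+(16/3))/8³ = 280/27 kN
  M_A = Pab²/L² = 14·(8/3)·(16/3)²/8² = 448/27 kN·m
  R_B = Pa²(a+3b)/L³ = 14·(8/3)²·((8/3)+3·(16/3))/8³ = 98/27 kN
  M_B = -Pa²b/L² = -14·(8/3)²·(16/3)/8² = -224/27 kN·m
Load 4 — applied couple M₀=12 kN·m at a=24/5 m (b=L-a=16/5):
  R_A = 6M₀ab/L³ = 6·12·(24/5)·(16/5)/8³ = 54/25 kN
  M_A = M₀b(2a-b)/L² = 12·(16/5)·(2·(24/5)-(16/5))/8² = 96/25 kN·m
  R_B = -6M₀ab/L³ = -6·12·(24/5)·(16/5)/8³ = -54/25 kN
  M_B = M₀a(2b-a)/L² = 12·(24/5)·(2·(16/5)-(24/5))/8² = 36/25 kN·m
Superposition: R_A = 889631/21600 kN, M_A = 316661/5400 kN·m, R_B = 427969/21600 kN, M_B = -182599/5400 kN·m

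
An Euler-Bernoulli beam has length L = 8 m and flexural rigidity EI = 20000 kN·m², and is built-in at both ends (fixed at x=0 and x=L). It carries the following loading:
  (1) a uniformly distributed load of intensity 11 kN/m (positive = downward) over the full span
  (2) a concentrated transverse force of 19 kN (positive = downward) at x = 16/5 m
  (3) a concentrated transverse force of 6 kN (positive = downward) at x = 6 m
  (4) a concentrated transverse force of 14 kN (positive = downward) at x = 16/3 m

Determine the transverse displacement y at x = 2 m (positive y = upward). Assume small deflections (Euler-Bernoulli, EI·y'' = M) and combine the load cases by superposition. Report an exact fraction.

Load 1 — uniform load w=11 kN/m over full span:
  y_1 = -wx²(L-x)²/(24EI) = -11·2²·(8-2)²/(24·20000) = -33/10000 m
Load 2 — point force P=19 kN at a=16/5 m (b=L-a=24/5):
  y_2 = -Pb²x²(3aL-(3a+b)x)/(6L³EI)  [x≤a] = -19·(24/5)²·2²·(3·(16/5)·8-(3·(16/5)+(24/5))·2)/(6·8³·20000) = -171/125000 m
Load 3 — point force P=6 kN at a=6 m (b=L-a=2):
  y_3 = -Pb²x²(3aL-(3a+b)x)/(6L³EI)  [x≤a] = -6·2²·2²·(3·6·8-(3·6+2)·2)/(6·8³·20000) = -13/80000 m
Load 4 — point force P=14 kN at a=16/3 m (b=L-a=8/3):
  y_4 = -Pb²x²(3aL-(3a+b)x)/(6L³EI)  [x≤a] = -14·(8/3)²·2²·(3·(16/3)·8-(3·(16/3)+(8/3))·2)/(6·8³·20000) = -119/202500 m
Superposition: y = Σ y_i = -877741/162000000 m ≈ -0.005418 m

y(2) = -877741/162000000 m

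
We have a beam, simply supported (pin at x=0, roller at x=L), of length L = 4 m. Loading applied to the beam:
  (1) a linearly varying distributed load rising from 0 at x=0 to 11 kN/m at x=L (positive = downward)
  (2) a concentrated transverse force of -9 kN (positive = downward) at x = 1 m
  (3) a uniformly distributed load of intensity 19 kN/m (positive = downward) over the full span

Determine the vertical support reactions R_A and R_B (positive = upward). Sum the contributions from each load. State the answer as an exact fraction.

Load 1 — triangular load w₀=11 kN/m (0→w₀ over full span):
  R_A = w₀L/6 = 11·4/6 = 22/3 kN
  R_B = w₀L/3 = 11·4/3 = 44/3 kN
Load 2 — point force P=-9 kN at a=1 m (b=L-a=3):
  R_A = Pb/L = (-9)·3/4 = -27/4 kN
  R_B = Pa/L = (-9)·1/4 = -9/4 kN
Load 3 — uniform load w=19 kN/m over full span:
  R_A = wL/2 = 19·4/2 = 38 kN
  R_B = wL/2 = 19·4/2 = 38 kN
Superposition: R_A = 463/12 kN, R_B = 605/12 kN

R_A = 463/12 kN, R_B = 605/12 kN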